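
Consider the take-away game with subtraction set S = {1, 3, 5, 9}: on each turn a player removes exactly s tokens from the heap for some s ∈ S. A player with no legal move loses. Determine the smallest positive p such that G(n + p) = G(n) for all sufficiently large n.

n :  0  1  2  3  4  5  6  7  8  9 10 11 12 13 14
G :  0  1  0  1  0  1  0  1  0  1  0  1  0  1  0
G(n+2) = G(n) holds for n = 0,…,8 (a full window of length max(S) = 9), so the sequence is purely periodic with period 2.

2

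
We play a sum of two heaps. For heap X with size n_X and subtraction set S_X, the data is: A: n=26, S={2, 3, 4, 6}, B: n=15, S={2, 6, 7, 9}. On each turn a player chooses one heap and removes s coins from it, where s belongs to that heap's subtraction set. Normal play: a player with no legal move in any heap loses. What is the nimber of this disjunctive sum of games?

1

Heap A, S = {2, 3, 4, 6}:
n :  0  1  2  3  4  5  6  7  8  9 10 11 12 13 14 15 16 17 18 19 20 21 22 23 24 25 26
G :  0  0  1  1  2  2  3  3  0  0  1  1  2  2  3  3  0  0  1  1  2  2  3  3  0  0  1
G_A(26) = 1.
Heap B, S = {2, 6, 7, 9}:
G(0) = 0
G(1) = mex{} = 0
G(2) = mex{0} = 1
G(3) = mex{0} = 1
G(4) = mex{1} = 0
G(5) = mex{1} = 0
G(6) = mex{0,0} = 1
G(7) = mex{0,0,0} = 1
G(8) = mex{1,1,0} = 2
G(9) = mex{1,1,1,0} = 2
G(10) = mex{2,0,1,0} = 3
G(11) = mex{2,0,0,1} = 3
G(12) = mex{3,1,0,1} = 2
G(13) = mex{3,1,1,0} = 2
G(14) = mex{2,2,1,0} = 3
G(15) = mex{2,2,2,1} = 0
G_B(15) = 0.
Combined Grundy value = 1 ⊕ 0 = 1.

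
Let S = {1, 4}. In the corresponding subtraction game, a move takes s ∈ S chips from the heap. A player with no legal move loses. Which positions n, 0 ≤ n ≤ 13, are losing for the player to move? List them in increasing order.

0, 2, 5, 7, 10, 12

n :  0  1  2  3  4  5  6  7  8  9 10 11 12 13
G :  0  1  0  1  2  0  1  0  1  2  0  1  0  1
P-positions are exactly the n with G(n) = 0.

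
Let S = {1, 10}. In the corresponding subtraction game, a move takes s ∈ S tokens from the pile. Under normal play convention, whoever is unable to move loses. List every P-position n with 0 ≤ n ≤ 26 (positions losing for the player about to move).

G(0) = 0
G(1) = mex{0} = 1
G(2) = mex{1} = 0
G(3) = mex{0} = 1
G(4) = mex{1} = 0
G(5) = mex{0} = 1
G(6) = mex{1} = 0
G(7) = mex{0} = 1
G(8) = mex{1} = 0
G(9) = mex{0} = 1
G(10) = mex{1,0} = 2
G(11) = mex{2,1} = 0
G(12) = mex{0,0} = 1
G(13) = mex{1,1} = 0
G(14) = mex{0,0} = 1
G(15) = mex{1,1} = 0
G(16) = mex{0,0} = 1
G(17) = mex{1,1} = 0
G(18) = mex{0,0} = 1
G(19) = mex{1,1} = 0
G(20) = mex{0,2} = 1
G(21) = mex{1,0} = 2
G(22) = mex{2,1} = 0
G(23) = mex{0,0} = 1
G(24) = mex{1,1} = 0
G(25) = mex{0,0} = 1
G(26) = mex{1,1} = 0
P-positions are exactly the n with G(n) = 0.

0, 2, 4, 6, 8, 11, 13, 15, 17, 19, 22, 24, 26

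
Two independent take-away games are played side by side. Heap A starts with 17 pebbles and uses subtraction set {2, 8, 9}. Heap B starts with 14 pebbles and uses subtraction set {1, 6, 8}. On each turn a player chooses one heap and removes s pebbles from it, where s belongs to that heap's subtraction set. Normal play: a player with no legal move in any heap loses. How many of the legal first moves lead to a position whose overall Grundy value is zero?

Heap A, S = {2, 8, 9}:
G(0) = 0
G(1) = mex{} = 0
G(2) = mex{0} = 1
G(3) = mex{0} = 1
G(4) = mex{1} = 0
G(5) = mex{1} = 0
G(6) = mex{0} = 1
G(7) = mex{0} = 1
G(8) = mex{1,0} = 2
G(9) = mex{1,0,0} = 2
G(10) = mex{2,1,0} = 3
G(11) = mex{2,1,1} = 0
G(12) = mex{3,0,1} = 2
G(13) = mex{0,0,0} = 1
G(14) = mex{2,1,0} = 3
G(15) = mex{1,1,1} = 0
G(16) = mex{3,2,1} = 0
G(17) = mex{0,2,2} = 1
G_A(17) = 1.
Heap B, S = {1, 6, 8}:
G(0) = 0
G(1) = mex{0} = 1
G(2) = mex{1} = 0
G(3) = mex{0} = 1
G(4) = mex{1} = 0
G(5) = mex{0} = 1
G(6) = mex{1,0} = 2
G(7) = mex{2,1} = 0
G(8) = mex{0,0,0} = 1
G(9) = mex{1,1,1} = 0
G(10) = mex{0,0,0} = 1
G(11) = mex{1,1,1} = 0
G(12) = mex{0,2,0} = 1
G(13) = mex{1,0,1} = 2
G(14) = mex{2,1,2} = 0
G_B(14) = 0.
Combined Grundy value = 1 ⊕ 0 = 1.
A winning move leaves total XOR = 0, i.e. changes one component's Grundy value g to g ⊕ X where X is the current total.
Heap A: need g' = 1⊕1 = 0. Options: 17−2→G=0, 17−8→G=2, 17−9→G=2. Hits: 1.
Heap B: need g' = 0⊕1 = 1. Options: 14−1→G=2, 14−6→G=1, 14−8→G=2. Hits: 1.

2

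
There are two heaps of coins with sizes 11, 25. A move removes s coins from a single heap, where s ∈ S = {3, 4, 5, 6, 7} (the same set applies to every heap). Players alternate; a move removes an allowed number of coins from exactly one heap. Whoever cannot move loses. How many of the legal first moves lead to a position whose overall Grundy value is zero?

All heaps use S = {3, 4, 5, 6, 7}:
G(0) = 0
G(1) = mex{} = 0
G(2) = mex{} = 0
G(3) = mex{0} = 1
G(4) = mex{0,0} = 1
G(5) = mex{0,0,0} = 1
G(6) = mex{1,0,0,0} = 2
G(7) = mex{1,1,0,0,0} = 2
G(8) = mex{1,1,1,0,0} = 2
G(9) = mex{2,1,1,1,0} = 3
G(10) = mex{2,2,1,1,1} = 0
G(11) = mex{2,2,2,1,1} = 0
G(12) = mex{3,2,2,2,1} = 0
G(13) = mex{0,3,2,2,2} = 1
G(14) = mex{0,0,3,2,2} = 1
G(15) = mex{0,0,0,3,2} = 1
G(16) = mex{1,0,0,0,3} = 2
G(17) = mex{1,1,0,0,0} = 2
G(18) = mex{1,1,1,0,0} = 2
G(19) = mex{2,1,1,1,0} = 3
G(20) = mex{2,2,1,1,1} = 0
G(21) = mex{2,2,2,1,1} = 0
G(22) = mex{3,2,2,2,1} = 0
G(23) = mex{0,3,2,2,2} = 1
G(24) = mex{0,0,3,2,2} = 1
G(25) = mex{0,0,0,3,2} = 1
Heap A: G(11) = 0.
Heap B: G(25) = 1.
Combined Grundy value = 0 ⊕ 1 = 1.
A winning move leaves total XOR = 0, i.e. changes one component's Grundy value g to g ⊕ X where X is the current total.
Heap A: need g' = 0⊕1 = 1. Options: 11−3→G=2, 11−4→G=2, 11−5→G=2, 11−6→G=1, 11−7→G=1. Hits: 2.
Heap B: need g' = 1⊕1 = 0. Options: 25−3→G=0, 25−4→G=0, 25−5→G=0, 25−6→G=3, 25−7→G=2. Hits: 3.

5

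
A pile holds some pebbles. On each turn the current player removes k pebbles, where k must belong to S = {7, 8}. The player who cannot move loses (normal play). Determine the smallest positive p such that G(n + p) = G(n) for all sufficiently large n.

n :  0  1  2  3  4  5  6  7  8  9 10 11 12 13 14 15 16 17 18 19 20 21 22 23 24 25 26 27 28 29 30 31
G :  0  0  0  0  0  0  0  1  1  1  1  1  1  1  2  0  0  0  0  0  0  0  1  1  1  1  1  1  1  2  0  0
G(n+15) = G(n) holds for n = 0,…,7 (a full window of length max(S) = 8), so the sequence is purely periodic with period 15.

15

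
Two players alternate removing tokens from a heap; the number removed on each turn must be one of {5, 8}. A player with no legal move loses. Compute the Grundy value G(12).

G(0) = 0
G(1) = mex{} = 0
G(2) = mex{} = 0
G(3) = mex{} = 0
G(4) = mex{} = 0
G(5) = mex{0} = 1
G(6) = mex{0} = 1
G(7) = mex{0} = 1
G(8) = mex{0,0} = 1
G(9) = mex{0,0} = 1
G(10) = mex{1,0} = 2
G(11) = mex{1,0} = 2
G(12) = mex{1,0} = 2

2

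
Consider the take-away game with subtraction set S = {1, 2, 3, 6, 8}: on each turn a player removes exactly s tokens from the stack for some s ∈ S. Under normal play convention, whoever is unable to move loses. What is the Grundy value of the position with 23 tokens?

1

G(0) = 0
G(1) = mex{0} = 1
G(2) = mex{1,0} = 2
G(3) = mex{2,1,0} = 3
G(4) = mex{3,2,1} = 0
G(5) = mex{0,3,2} = 1
G(6) = mex{1,0,3,0} = 2
G(7) = mex{2,1,0,1} = 3
G(8) = mex{3,2,1,2,0} = 4
G(9) = mex{4,3,2,3,1} = 0
G(10) = mex{0,4,3,0,2} = 1
G(11) = mex{1,0,4,1,3} = 2
G(12) = mex{2,1,0,2,0} = 3
G(13) = mex{3,2,1,3,1} = 0
G(14) = mex{0,3,2,4,2} = 1
G(15) = mex{1,0,3,0,3} = 2
G(16) = mex{2,1,0,1,4} = 3
G(17) = mex{3,2,1,2,0} = 4
G(18) = mex{4,3,2,3,1} = 0
G(19) = mex{0,4,3,0,2} = 1
G(20) = mex{1,0,4,1,3} = 2
G(21) = mex{2,1,0,2,0} = 3
G(22) = mex{3,2,1,3,1} = 0
G(23) = mex{0,3,2,4,2} = 1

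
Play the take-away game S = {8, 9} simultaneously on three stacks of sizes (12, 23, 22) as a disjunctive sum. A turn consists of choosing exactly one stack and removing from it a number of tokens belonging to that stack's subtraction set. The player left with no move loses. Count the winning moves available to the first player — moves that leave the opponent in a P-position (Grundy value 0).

All stacks use S = {8, 9}:
n :  0  1  2  3  4  5  6  7  8  9 10 11 12 13 14 15 16 17 18 19 20 21 22 23
G :  0  0  0  0  0  0  0  0  1  1  1  1  1  1  1  1  2  0  0  0  0  0  0  0
Stack A: G(12) = 1.
Stack B: G(23) = 0.
Stack C: G(22) = 0.
Combined Grundy value = 1 ⊕ 0 ⊕ 0 = 1.
A winning move leaves total XOR = 0, i.e. changes one component's Grundy value g to g ⊕ X where X is the current total.
Stack A: need g' = 1⊕1 = 0. Options: 12−8→G=0, 12−9→G=0. Hits: 2.
Stack B: need g' = 0⊕1 = 1. Options: 23−8→G=1, 23−9→G=1. Hits: 2.
Stack C: need g' = 0⊕1 = 1. Options: 22−8→G=1, 22−9→G=1. Hits: 2.

6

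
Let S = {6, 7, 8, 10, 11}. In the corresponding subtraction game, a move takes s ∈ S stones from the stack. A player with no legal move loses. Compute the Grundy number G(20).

G(0) = 0
G(1) = mex{} = 0
G(2) = mex{} = 0
G(3) = mex{} = 0
G(4) = mex{} = 0
G(5) = mex{} = 0
G(6) = mex{0} = 1
G(7) = mex{0,0} = 1
G(8) = mex{0,0,0} = 1
G(9) = mex{0,0,0} = 1
G(10) = mex{0,0,0,0} = 1
G(11) = mex{0,0,0,0,0} = 1
G(12) = mex{1,0,0,0,0} = 2
G(13) = mex{1,1,0,0,0} = 2
G(14) = mex{1,1,1,0,0} = 2
G(15) = mex{1,1,1,0,0} = 2
G(16) = mex{1,1,1,1,0} = 2
G(17) = mex{1,1,1,1,1} = 0
G(18) = mex{2,1,1,1,1} = 0
G(19) = mex{2,2,1,1,1} = 0
G(20) = mex{2,2,2,1,1} = 0

0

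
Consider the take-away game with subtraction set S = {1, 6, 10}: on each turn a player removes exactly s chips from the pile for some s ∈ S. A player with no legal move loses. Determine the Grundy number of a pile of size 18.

G(0) = 0
G(1) = mex{0} = 1
G(2) = mex{1} = 0
G(3) = mex{0} = 1
G(4) = mex{1} = 0
G(5) = mex{0} = 1
G(6) = mex{1,0} = 2
G(7) = mex{2,1} = 0
G(8) = mex{0,0} = 1
G(9) = mex{1,1} = 0
G(10) = mex{0,0,0} = 1
G(11) = mex{1,1,1} = 0
G(12) = mex{0,2,0} = 1
G(13) = mex{1,0,1} = 2
G(14) = mex{2,1,0} = 3
G(15) = mex{3,0,1} = 2
G(16) = mex{2,1,2} = 0
G(17) = mex{0,0,0} = 1
G(18) = mex{1,1,1} = 0

0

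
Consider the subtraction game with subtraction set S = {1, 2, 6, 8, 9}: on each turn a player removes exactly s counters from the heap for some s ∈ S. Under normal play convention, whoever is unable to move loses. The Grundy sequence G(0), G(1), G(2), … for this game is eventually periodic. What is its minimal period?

G(0) = 0
G(1) = mex{0} = 1
G(2) = mex{1,0} = 2
G(3) = mex{2,1} = 0
G(4) = mex{0,2} = 1
G(5) = mex{1,0} = 2
G(6) = mex{2,1,0} = 3
G(7) = mex{3,2,1} = 0
G(8) = mex{0,3,2,0} = 1
G(9) = mex{1,0,0,1,0} = 2
G(10) = mex{2,1,1,2,1} = 0
G(11) = mex{0,2,2,0,2} = 1
G(12) = mex{1,0,3,1,0} = 2
G(13) = mex{2,1,0,2,1} = 3
G(14) = mex{3,2,1,3,2} = 0
G(15) = mex{0,3,2,0,3} = 1
G(16) = mex{1,0,0,1,0} = 2
G(17) = mex{2,1,1,2,1} = 0
G(n+7) = G(n) holds for n = 0,…,8 (a full window of length max(S) = 9), so the sequence is purely periodic with period 7.

7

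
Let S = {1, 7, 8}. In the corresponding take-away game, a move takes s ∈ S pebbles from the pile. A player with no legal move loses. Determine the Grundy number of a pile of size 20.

n :  0  1  2  3  4  5  6  7  8  9 10 11 12 13 14 15 16 17 18 19 20
G :  0  1  0  1  0  1  0  1  2  3  2  3  2  3  2  0  1  0  1  0  1

1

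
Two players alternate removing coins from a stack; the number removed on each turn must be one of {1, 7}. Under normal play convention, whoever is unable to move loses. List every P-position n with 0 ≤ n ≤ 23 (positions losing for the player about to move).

G(0) = 0
G(1) = mex{0} = 1
G(2) = mex{1} = 0
G(3) = mex{0} = 1
G(4) = mex{1} = 0
G(5) = mex{0} = 1
G(6) = mex{1} = 0
G(7) = mex{0,0} = 1
G(8) = mex{1,1} = 0
G(9) = mex{0,0} = 1
G(10) = mex{1,1} = 0
G(11) = mex{0,0} = 1
G(12) = mex{1,1} = 0
G(13) = mex{0,0} = 1
G(14) = mex{1,1} = 0
G(15) = mex{0,0} = 1
G(16) = mex{1,1} = 0
G(17) = mex{0,0} = 1
G(18) = mex{1,1} = 0
G(19) = mex{0,0} = 1
G(20) = mex{1,1} = 0
G(21) = mex{0,0} = 1
G(22) = mex{1,1} = 0
G(23) = mex{0,0} = 1
P-positions are exactly the n with G(n) = 0.

0, 2, 4, 6, 8, 10, 12, 14, 16, 18, 20, 22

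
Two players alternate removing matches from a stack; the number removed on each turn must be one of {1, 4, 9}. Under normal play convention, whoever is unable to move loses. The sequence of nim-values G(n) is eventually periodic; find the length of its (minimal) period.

n :  0  1  2  3  4  5  6  7  8  9 10 11 12 13 14 15
G :  0  1  0  1  2  0  1  0  1  2  0  1  0  1  2  0
G(n+5) = G(n) holds for n = 0,…,8 (a full window of length max(S) = 9), so the sequence is purely periodic with period 5.

5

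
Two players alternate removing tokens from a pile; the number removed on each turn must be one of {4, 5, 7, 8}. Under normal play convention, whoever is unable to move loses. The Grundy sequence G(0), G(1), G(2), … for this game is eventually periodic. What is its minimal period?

12

G(0) = 0
G(1) = mex{} = 0
G(2) = mex{} = 0
G(3) = mex{} = 0
G(4) = mex{0} = 1
G(5) = mex{0,0} = 1
G(6) = mex{0,0} = 1
G(7) = mex{0,0,0} = 1
G(8) = mex{1,0,0,0} = 2
G(9) = mex{1,1,0,0} = 2
G(10) = mex{1,1,0,0} = 2
G(11) = mex{1,1,1,0} = 2
G(12) = mex{2,1,1,1} = 0
G(13) = mex{2,2,1,1} = 0
G(14) = mex{2,2,1,1} = 0
G(15) = mex{2,2,2,1} = 0
G(16) = mex{0,2,2,2} = 1
G(17) = mex{0,0,2,2} = 1
G(18) = mex{0,0,2,2} = 1
G(19) = mex{0,0,0,2} = 1
G(20) = mex{1,0,0,0} = 2
G(21) = mex{1,1,0,0} = 2
G(22) = mex{1,1,0,0} = 2
G(23) = mex{1,1,1,0} = 2
G(24) = mex{2,1,1,1} = 0
G(25) = mex{2,2,1,1} = 0
G(n+12) = G(n) holds for n = 0,…,7 (a full window of length max(S) = 8), so the sequence is purely periodic with period 12.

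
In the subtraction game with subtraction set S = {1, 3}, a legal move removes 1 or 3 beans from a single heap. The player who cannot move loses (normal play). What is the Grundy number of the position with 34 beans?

G(0) = 0
G(1) = mex{0} = 1
G(2) = mex{1} = 0
G(3) = mex{0,0} = 1
G(4) = mex{1,1} = 0
G(5) = mex{0,0} = 1
G(6) = mex{1,1} = 0
G(7) = mex{0,0} = 1
G(8) = mex{1,1} = 0
G(9) = mex{0,0} = 1
G(10) = mex{1,1} = 0
G(11) = mex{0,0} = 1
G(12) = mex{1,1} = 0
G(13) = mex{0,0} = 1
G(14) = mex{1,1} = 0
G(15) = mex{0,0} = 1
G(16) = mex{1,1} = 0
G(17) = mex{0,0} = 1
G(18) = mex{1,1} = 0
G(19) = mex{0,0} = 1
G(20) = mex{1,1} = 0
G(21) = mex{0,0} = 1
G(22) = mex{1,1} = 0
G(23) = mex{0,0} = 1
G(24) = mex{1,1} = 0
G(25) = mex{0,0} = 1
G(26) = mex{1,1} = 0
G(27) = mex{0,0} = 1
G(28) = mex{1,1} = 0
G(29) = mex{0,0} = 1
G(30) = mex{1,1} = 0
G(31) = mex{0,0} = 1
G(32) = mex{1,1} = 0
G(33) = mex{0,0} = 1
G(34) = mex{1,1} = 0

0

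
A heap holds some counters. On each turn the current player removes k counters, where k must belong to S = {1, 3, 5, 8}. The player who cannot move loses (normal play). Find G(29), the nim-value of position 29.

n :  0  1  2  3  4  5  6  7  8  9 10 11 12 13 14 15 16 17 18 19 20 21 22 23 24 25 26 27 28 29
G :  0  1  0  1  0  1  0  1  2  3  2  3  2  0  1  0  1  0  1  0  1  2  3  2  3  2  0  1  0  1

1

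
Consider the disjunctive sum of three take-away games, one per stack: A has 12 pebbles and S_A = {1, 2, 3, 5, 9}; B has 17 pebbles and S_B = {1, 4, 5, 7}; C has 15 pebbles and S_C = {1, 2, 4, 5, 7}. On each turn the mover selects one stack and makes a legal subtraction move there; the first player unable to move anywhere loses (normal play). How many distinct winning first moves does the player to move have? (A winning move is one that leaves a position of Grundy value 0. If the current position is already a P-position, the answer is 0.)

Stack A, S = {1, 2, 3, 5, 9}:
n :  0  1  2  3  4  5  6  7  8  9 10 11 12
G :  0  1  2  3  0  1  2  3  0  1  2  3  0
G_A(12) = 0.
Stack B, S = {1, 4, 5, 7}:
G(0) = 0
G(1) = mex{0} = 1
G(2) = mex{1} = 0
G(3) = mex{0} = 1
G(4) = mex{1,0} = 2
G(5) = mex{2,1,0} = 3
G(6) = mex{3,0,1} = 2
G(7) = mex{2,1,0,0} = 3
G(8) = mex{3,2,1,1} = 0
G(9) = mex{0,3,2,0} = 1
G(10) = mex{1,2,3,1} = 0
G(11) = mex{0,3,2,2} = 1
G(12) = mex{1,0,3,3} = 2
G(13) = mex{2,1,0,2} = 3
G(14) = mex{3,0,1,3} = 2
G(15) = mex{2,1,0,0} = 3
G(16) = mex{3,2,1,1} = 0
G(17) = mex{0,3,2,0} = 1
G_B(17) = 1.
Stack C, S = {1, 2, 4, 5, 7}:
n :  0  1  2  3  4  5  6  7  8  9 10 11 12 13 14 15
G :  0  1  2  0  1  2  0  1  2  0  1  2  0  1  2  0
G_C(15) = 0.
Combined Grundy value = 0 ⊕ 1 ⊕ 0 = 1.
A winning move leaves total XOR = 0, i.e. changes one component's Grundy value g to g ⊕ X where X is the current total.
Stack A: need g' = 0⊕1 = 1. Options: 12−1→G=3, 12−2→G=2, 12−3→G=1, 12−5→G=3, 12−9→G=3. Hits: 1.
Stack B: need g' = 1⊕1 = 0. Options: 17−1→G=0, 17−4→G=3, 17−5→G=2, 17−7→G=0. Hits: 2.
Stack C: need g' = 0⊕1 = 1. Options: 15−1→G=2, 15−2→G=1, 15−4→G=2, 15−5→G=1, 15−7→G=2. Hits: 2.

5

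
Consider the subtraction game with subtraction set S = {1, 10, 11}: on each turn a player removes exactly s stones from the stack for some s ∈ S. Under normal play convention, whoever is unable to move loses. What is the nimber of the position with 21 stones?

n :  0  1  2  3  4  5  6  7  8  9 10 11 12 13 14 15 16 17 18 19 20 21
G :  0  1  0  1  0  1  0  1  0  1  2  3  2  3  2  3  2  3  2  3  0  1

1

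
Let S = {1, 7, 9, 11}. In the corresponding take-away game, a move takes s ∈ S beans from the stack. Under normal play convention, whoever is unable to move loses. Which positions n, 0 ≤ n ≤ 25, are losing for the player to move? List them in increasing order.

n :  0  1  2  3  4  5  6  7  8  9 10 11 12 13 14 15 16 17 18 19 20 21 22 23 24 25
G :  0  1  0  1  0  1  0  1  0  1  0  1  0  1  0  1  0  1  0  1  0  1  0  1  0  1
P-positions are exactly the n with G(n) = 0.

0, 2, 4, 6, 8, 10, 12, 14, 16, 18, 20, 22, 24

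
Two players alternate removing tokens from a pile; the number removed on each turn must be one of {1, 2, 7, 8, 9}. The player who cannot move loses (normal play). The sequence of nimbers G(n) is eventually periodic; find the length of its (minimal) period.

16

n :  0  1  2  3  4  5  6  7  8  9 10 11 12 13 14 15 16 17 18 19 20 21 22 23 24 25 26 27 28 29 30 31 32 33
G :  0  1  2  0  1  2  0  1  2  3  4  5  3  4  5  3  0  1  2  0  1  2  0  1  2  3  4  5  3  4  5  3  0  1
G(n+16) = G(n) holds for n = 0,…,8 (a full window of length max(S) = 9), so the sequence is purely periodic with period 16.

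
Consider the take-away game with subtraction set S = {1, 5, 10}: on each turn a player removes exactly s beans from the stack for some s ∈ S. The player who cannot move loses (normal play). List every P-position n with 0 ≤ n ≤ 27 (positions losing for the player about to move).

0, 2, 4, 6, 8, 15, 17, 19, 21, 23

G(0) = 0
G(1) = mex{0} = 1
G(2) = mex{1} = 0
G(3) = mex{0} = 1
G(4) = mex{1} = 0
G(5) = mex{0,0} = 1
G(6) = mex{1,1} = 0
G(7) = mex{0,0} = 1
G(8) = mex{1,1} = 0
G(9) = mex{0,0} = 1
G(10) = mex{1,1,0} = 2
G(11) = mex{2,0,1} = 3
G(12) = mex{3,1,0} = 2
G(13) = mex{2,0,1} = 3
G(14) = mex{3,1,0} = 2
G(15) = mex{2,2,1} = 0
G(16) = mex{0,3,0} = 1
G(17) = mex{1,2,1} = 0
G(18) = mex{0,3,0} = 1
G(19) = mex{1,2,1} = 0
G(20) = mex{0,0,2} = 1
G(21) = mex{1,1,3} = 0
G(22) = mex{0,0,2} = 1
G(23) = mex{1,1,3} = 0
G(24) = mex{0,0,2} = 1
G(25) = mex{1,1,0} = 2
G(26) = mex{2,0,1} = 3
G(27) = mex{3,1,0} = 2
P-positions are exactly the n with G(n) = 0.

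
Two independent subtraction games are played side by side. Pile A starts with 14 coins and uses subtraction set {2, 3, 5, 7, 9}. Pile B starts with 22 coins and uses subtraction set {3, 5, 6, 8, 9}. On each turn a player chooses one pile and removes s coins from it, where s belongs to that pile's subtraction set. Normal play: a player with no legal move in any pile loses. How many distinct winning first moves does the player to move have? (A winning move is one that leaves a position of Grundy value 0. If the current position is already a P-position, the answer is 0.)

3

Pile A, S = {2, 3, 5, 7, 9}:
n :  0  1  2  3  4  5  6  7  8  9 10 11 12 13 14
G :  0  0  1  1  2  2  3  3  4  4  5  0  0  1  1
G_A(14) = 1.
Pile B, S = {3, 5, 6, 8, 9}:
G(0) = 0
G(1) = mex{} = 0
G(2) = mex{} = 0
G(3) = mex{0} = 1
G(4) = mex{0} = 1
G(5) = mex{0,0} = 1
G(6) = mex{1,0,0} = 2
G(7) = mex{1,0,0} = 2
G(8) = mex{1,1,0,0} = 2
G(9) = mex{2,1,1,0,0} = 3
G(10) = mex{2,1,1,0,0} = 3
G(11) = mex{2,2,1,1,0} = 3
G(12) = mex{3,2,2,1,1} = 0
G(13) = mex{3,2,2,1,1} = 0
G(14) = mex{3,3,2,2,1} = 0
G(15) = mex{0,3,3,2,2} = 1
G(16) = mex{0,3,3,2,2} = 1
G(17) = mex{0,0,3,3,2} = 1
G(18) = mex{1,0,0,3,3} = 2
G(19) = mex{1,0,0,3,3} = 2
G(20) = mex{1,1,0,0,3} = 2
G(21) = mex{2,1,1,0,0} = 3
G(22) = mex{2,1,1,0,0} = 3
G_B(22) = 3.
Combined Grundy value = 1 ⊕ 3 = 2.
A winning move leaves total XOR = 0, i.e. changes one component's Grundy value g to g ⊕ X where X is the current total.
Pile A: need g' = 1⊕2 = 3. Options: 14−2→G=0, 14−3→G=0, 14−5→G=4, 14−7→G=3, 14−9→G=2. Hits: 1.
Pile B: need g' = 3⊕2 = 1. Options: 22−3→G=2, 22−5→G=1, 22−6→G=1, 22−8→G=0, 22−9→G=0. Hits: 2.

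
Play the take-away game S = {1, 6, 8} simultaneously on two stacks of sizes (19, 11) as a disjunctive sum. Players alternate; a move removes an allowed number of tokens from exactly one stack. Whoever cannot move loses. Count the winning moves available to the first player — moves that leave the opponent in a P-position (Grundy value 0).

All stacks use S = {1, 6, 8}:
n :  0  1  2  3  4  5  6  7  8  9 10 11 12 13 14 15 16 17 18 19
G :  0  1  0  1  0  1  2  0  1  0  1  0  1  2  0  1  0  1  0  1
Stack A: G(19) = 1.
Stack B: G(11) = 0.
Combined Grundy value = 1 ⊕ 0 = 1.
A winning move leaves total XOR = 0, i.e. changes one component's Grundy value g to g ⊕ X where X is the current total.
Stack A: need g' = 1⊕1 = 0. Options: 19−1→G=0, 19−6→G=2, 19−8→G=0. Hits: 2.
Stack B: need g' = 0⊕1 = 1. Options: 11−1→G=1, 11−6→G=1, 11−8→G=1. Hits: 3.

5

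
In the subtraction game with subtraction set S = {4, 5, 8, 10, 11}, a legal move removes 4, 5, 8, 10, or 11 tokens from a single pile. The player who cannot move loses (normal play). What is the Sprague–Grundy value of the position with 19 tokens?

1

n :  0  1  2  3  4  5  6  7  8  9 10 11 12 13 14 15 16 17 18 19
G :  0  0  0  0  1  1  1  1  2  2  2  2  3  3  3  0  0  0  0  1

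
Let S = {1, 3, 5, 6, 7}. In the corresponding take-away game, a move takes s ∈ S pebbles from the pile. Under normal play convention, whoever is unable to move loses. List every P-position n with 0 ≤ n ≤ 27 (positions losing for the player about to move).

0, 2, 4, 12, 14, 16, 24, 26

n :  0  1  2  3  4  5  6  7  8  9 10 11 12 13 14 15 16 17 18 19 20 21 22 23 24 25 26 27
G :  0  1  0  1  0  1  2  3  2  3  2  3  0  1  0  1  0  1  2  3  2  3  2  3  0  1  0  1
P-positions are exactly the n with G(n) = 0.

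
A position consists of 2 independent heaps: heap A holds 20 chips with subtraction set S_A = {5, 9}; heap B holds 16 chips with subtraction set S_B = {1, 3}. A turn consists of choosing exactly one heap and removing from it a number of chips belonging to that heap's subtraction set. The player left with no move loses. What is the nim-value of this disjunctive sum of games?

Heap A, S = {5, 9}:
G(0) = 0
G(1) = mex{} = 0
G(2) = mex{} = 0
G(3) = mex{} = 0
G(4) = mex{} = 0
G(5) = mex{0} = 1
G(6) = mex{0} = 1
G(7) = mex{0} = 1
G(8) = mex{0} = 1
G(9) = mex{0,0} = 1
G(10) = mex{1,0} = 2
G(11) = mex{1,0} = 2
G(12) = mex{1,0} = 2
G(13) = mex{1,0} = 2
G(14) = mex{1,1} = 0
G(15) = mex{2,1} = 0
G(16) = mex{2,1} = 0
G(17) = mex{2,1} = 0
G(18) = mex{2,1} = 0
G(19) = mex{0,2} = 1
G(20) = mex{0,2} = 1
G_A(20) = 1.
Heap B, S = {1, 3}:
n :  0  1  2  3  4  5  6  7  8  9 10 11 12 13 14 15 16
G :  0  1  0  1  0  1  0  1  0  1  0  1  0  1  0  1  0
G_B(16) = 0.
Combined Grundy value = 1 ⊕ 0 = 1.

1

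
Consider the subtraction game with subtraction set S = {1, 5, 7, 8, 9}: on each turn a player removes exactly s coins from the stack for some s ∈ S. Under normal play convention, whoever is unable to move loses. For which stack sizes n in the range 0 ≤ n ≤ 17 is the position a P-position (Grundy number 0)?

0, 2, 4, 6, 16

n :  0  1  2  3  4  5  6  7  8  9 10 11 12 13 14 15 16 17
G :  0  1  0  1  0  1  0  1  2  3  2  3  2  3  2  3  0  1
P-positions are exactly the n with G(n) = 0.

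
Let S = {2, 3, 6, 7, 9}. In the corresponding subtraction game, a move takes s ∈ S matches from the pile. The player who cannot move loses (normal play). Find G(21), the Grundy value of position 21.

n :  0  1  2  3  4  5  6  7  8  9 10 11 12 13 14 15 16 17 18 19 20 21
G :  0  0  1  1  2  0  3  1  2  2  3  3  4  0  5  1  4  0  0  1  1  2

2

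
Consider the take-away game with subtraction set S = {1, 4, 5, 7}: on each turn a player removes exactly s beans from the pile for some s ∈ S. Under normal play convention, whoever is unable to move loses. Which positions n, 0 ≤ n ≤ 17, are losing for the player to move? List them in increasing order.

n :  0  1  2  3  4  5  6  7  8  9 10 11 12 13 14 15 16 17
G :  0  1  0  1  2  3  2  3  0  1  0  1  2  3  2  3  0  1
P-positions are exactly the n with G(n) = 0.

0, 2, 8, 10, 16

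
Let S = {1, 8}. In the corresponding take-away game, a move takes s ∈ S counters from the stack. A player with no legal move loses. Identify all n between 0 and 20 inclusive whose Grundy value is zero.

0, 2, 4, 6, 9, 11, 13, 15, 18, 20

n :  0  1  2  3  4  5  6  7  8  9 10 11 12 13 14 15 16 17 18 19 20
G :  0  1  0  1  0  1  0  1  2  0  1  0  1  0  1  0  1  2  0  1  0
P-positions are exactly the n with G(n) = 0.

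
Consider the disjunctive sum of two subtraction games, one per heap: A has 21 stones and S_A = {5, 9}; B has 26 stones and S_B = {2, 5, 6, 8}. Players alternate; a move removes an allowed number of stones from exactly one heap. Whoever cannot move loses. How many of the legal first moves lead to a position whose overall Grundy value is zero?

2

Heap A, S = {5, 9}:
n :  0  1  2  3  4  5  6  7  8  9 10 11 12 13 14 15 16 17 18 19 20 21
G :  0  0  0  0  0  1  1  1  1  1  2  2  2  2  0  0  0  0  0  1  1  1
G_A(21) = 1.
Heap B, S = {2, 5, 6, 8}:
G(0) = 0
G(1) = mex{} = 0
G(2) = mex{0} = 1
G(3) = mex{0} = 1
G(4) = mex{1} = 0
G(5) = mex{1,0} = 2
G(6) = mex{0,0,0} = 1
G(7) = mex{2,1,0} = 3
G(8) = mex{1,1,1,0} = 2
G(9) = mex{3,0,1,0} = 2
G(10) = mex{2,2,0,1} = 3
G(11) = mex{2,1,2,1} = 0
G(12) = mex{3,3,1,0} = 2
G(13) = mex{0,2,3,2} = 1
G(14) = mex{2,2,2,1} = 0
G(15) = mex{1,3,2,3} = 0
G(16) = mex{0,0,3,2} = 1
G(17) = mex{0,2,0,2} = 1
G(18) = mex{1,1,2,3} = 0
G(19) = mex{1,0,1,0} = 2
G(20) = mex{0,0,0,2} = 1
G(21) = mex{2,1,0,1} = 3
G(22) = mex{1,1,1,0} = 2
G(23) = mex{3,0,1,0} = 2
G(24) = mex{2,2,0,1} = 3
G(25) = mex{2,1,2,1} = 0
G(26) = mex{3,3,1,0} = 2
G_B(26) = 2.
Combined Grundy value = 1 ⊕ 2 = 3.
A winning move leaves total XOR = 0, i.e. changes one component's Grundy value g to g ⊕ X where X is the current total.
Heap A: need g' = 1⊕3 = 2. Options: 21−5→G=0, 21−9→G=2. Hits: 1.
Heap B: need g' = 2⊕3 = 1. Options: 26−2→G=3, 26−5→G=3, 26−6→G=1, 26−8→G=0. Hits: 1.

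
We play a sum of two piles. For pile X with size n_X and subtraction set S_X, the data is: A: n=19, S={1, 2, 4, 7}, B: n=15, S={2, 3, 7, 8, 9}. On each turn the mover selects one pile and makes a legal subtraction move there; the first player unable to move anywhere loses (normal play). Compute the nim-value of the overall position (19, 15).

Pile A, S = {1, 2, 4, 7}:
G(0) = 0
G(1) = mex{0} = 1
G(2) = mex{1,0} = 2
G(3) = mex{2,1} = 0
G(4) = mex{0,2,0} = 1
G(5) = mex{1,0,1} = 2
G(6) = mex{2,1,2} = 0
G(7) = mex{0,2,0,0} = 1
G(8) = mex{1,0,1,1} = 2
G(9) = mex{2,1,2,2} = 0
G(10) = mex{0,2,0,0} = 1
G(11) = mex{1,0,1,1} = 2
G(12) = mex{2,1,2,2} = 0
G(13) = mex{0,2,0,0} = 1
G(14) = mex{1,0,1,1} = 2
G(15) = mex{2,1,2,2} = 0
G(16) = mex{0,2,0,0} = 1
G(17) = mex{1,0,1,1} = 2
G(18) = mex{2,1,2,2} = 0
G(19) = mex{0,2,0,0} = 1
G_A(19) = 1.
Pile B, S = {2, 3, 7, 8, 9}:
G(0) = 0
G(1) = mex{} = 0
G(2) = mex{0} = 1
G(3) = mex{0,0} = 1
G(4) = mex{1,0} = 2
G(5) = mex{1,1} = 0
G(6) = mex{2,1} = 0
G(7) = mex{0,2,0} = 1
G(8) = mex{0,0,0,0} = 1
G(9) = mex{1,0,1,0,0} = 2
G(10) = mex{1,1,1,1,0} = 2
G(11) = mex{2,1,2,1,1} = 0
G(12) = mex{2,2,0,2,1} = 3
G(13) = mex{0,2,0,0,2} = 1
G(14) = mex{3,0,1,0,0} = 2
G(15) = mex{1,3,1,1,0} = 2
G_B(15) = 2.
Combined Grundy value = 1 ⊕ 2 = 3.

3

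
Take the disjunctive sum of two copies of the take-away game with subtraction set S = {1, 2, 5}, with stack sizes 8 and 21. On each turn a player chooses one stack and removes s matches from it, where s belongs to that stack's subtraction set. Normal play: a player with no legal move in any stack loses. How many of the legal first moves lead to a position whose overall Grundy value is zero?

All stacks use S = {1, 2, 5}:
n :  0  1  2  3  4  5  6  7  8  9 10 11 12 13 14 15 16 17 18 19 20 21
G :  0  1  2  0  1  2  0  1  2  0  1  2  0  1  2  0  1  2  0  1  2  0
Stack A: G(8) = 2.
Stack B: G(21) = 0.
Combined Grundy value = 2 ⊕ 0 = 2.
A winning move leaves total XOR = 0, i.e. changes one component's Grundy value g to g ⊕ X where X is the current total.
Stack A: need g' = 2⊕2 = 0. Options: 8−1→G=1, 8−2→G=0, 8−5→G=0. Hits: 2.
Stack B: need g' = 0⊕2 = 2. Options: 21−1→G=2, 21−2→G=1, 21−5→G=1. Hits: 1.

3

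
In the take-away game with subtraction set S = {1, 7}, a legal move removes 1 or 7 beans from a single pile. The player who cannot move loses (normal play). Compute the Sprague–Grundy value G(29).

G(0) = 0
G(1) = mex{0} = 1
G(2) = mex{1} = 0
G(3) = mex{0} = 1
G(4) = mex{1} = 0
G(5) = mex{0} = 1
G(6) = mex{1} = 0
G(7) = mex{0,0} = 1
G(8) = mex{1,1} = 0
G(9) = mex{0,0} = 1
G(10) = mex{1,1} = 0
G(11) = mex{0,0} = 1
G(12) = mex{1,1} = 0
G(13) = mex{0,0} = 1
G(14) = mex{1,1} = 0
G(15) = mex{0,0} = 1
G(16) = mex{1,1} = 0
G(17) = mex{0,0} = 1
G(18) = mex{1,1} = 0
G(19) = mex{0,0} = 1
G(20) = mex{1,1} = 0
G(21) = mex{0,0} = 1
G(22) = mex{1,1} = 0
G(23) = mex{0,0} = 1
G(24) = mex{1,1} = 0
G(25) = mex{0,0} = 1
G(26) = mex{1,1} = 0
G(27) = mex{0,0} = 1
G(28) = mex{1,1} = 0
G(29) = mex{0,0} = 1

1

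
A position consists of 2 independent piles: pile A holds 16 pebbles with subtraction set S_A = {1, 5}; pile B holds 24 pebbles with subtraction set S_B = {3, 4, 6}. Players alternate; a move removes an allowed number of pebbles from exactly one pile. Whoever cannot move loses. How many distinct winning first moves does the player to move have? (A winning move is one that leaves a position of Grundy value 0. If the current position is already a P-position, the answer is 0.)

2

Pile A, S = {1, 5}:
n :  0  1  2  3  4  5  6  7  8  9 10 11 12 13 14 15 16
G :  0  1  0  1  0  1  0  1  0  1  0  1  0  1  0  1  0
G_A(16) = 0.
Pile B, S = {3, 4, 6}:
G(0) = 0
G(1) = mex{} = 0
G(2) = mex{} = 0
G(3) = mex{0} = 1
G(4) = mex{0,0} = 1
G(5) = mex{0,0} = 1
G(6) = mex{1,0,0} = 2
G(7) = mex{1,1,0} = 2
G(8) = mex{1,1,0} = 2
G(9) = mex{2,1,1} = 0
G(10) = mex{2,2,1} = 0
G(11) = mex{2,2,1} = 0
G(12) = mex{0,2,2} = 1
G(13) = mex{0,0,2} = 1
G(14) = mex{0,0,2} = 1
G(15) = mex{1,0,0} = 2
G(16) = mex{1,1,0} = 2
G(17) = mex{1,1,0} = 2
G(18) = mex{2,1,1} = 0
G(19) = mex{2,2,1} = 0
G(20) = mex{2,2,1} = 0
G(21) = mex{0,2,2} = 1
G(22) = mex{0,0,2} = 1
G(23) = mex{0,0,2} = 1
G(24) = mex{1,0,0} = 2
G_B(24) = 2.
Combined Grundy value = 0 ⊕ 2 = 2.
A winning move leaves total XOR = 0, i.e. changes one component's Grundy value g to g ⊕ X where X is the current total.
Pile A: need g' = 0⊕2 = 2. Options: 16−1→G=1, 16−5→G=1. Hits: 0.
Pile B: need g' = 2⊕2 = 0. Options: 24−3→G=1, 24−4→G=0, 24−6→G=0. Hits: 2.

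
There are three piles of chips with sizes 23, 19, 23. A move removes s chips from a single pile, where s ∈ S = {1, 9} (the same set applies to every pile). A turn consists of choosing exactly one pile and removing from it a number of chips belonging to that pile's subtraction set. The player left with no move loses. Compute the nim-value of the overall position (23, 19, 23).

1

All piles use S = {1, 9}:
G(0) = 0
G(1) = mex{0} = 1
G(2) = mex{1} = 0
G(3) = mex{0} = 1
G(4) = mex{1} = 0
G(5) = mex{0} = 1
G(6) = mex{1} = 0
G(7) = mex{0} = 1
G(8) = mex{1} = 0
G(9) = mex{0,0} = 1
G(10) = mex{1,1} = 0
G(11) = mex{0,0} = 1
G(12) = mex{1,1} = 0
G(13) = mex{0,0} = 1
G(14) = mex{1,1} = 0
G(15) = mex{0,0} = 1
G(16) = mex{1,1} = 0
G(17) = mex{0,0} = 1
G(18) = mex{1,1} = 0
G(19) = mex{0,0} = 1
G(20) = mex{1,1} = 0
G(21) = mex{0,0} = 1
G(22) = mex{1,1} = 0
G(23) = mex{0,0} = 1
Pile A: G(23) = 1.
Pile B: G(19) = 1.
Pile C: G(23) = 1.
Combined Grundy value = 1 ⊕ 1 ⊕ 1 = 1.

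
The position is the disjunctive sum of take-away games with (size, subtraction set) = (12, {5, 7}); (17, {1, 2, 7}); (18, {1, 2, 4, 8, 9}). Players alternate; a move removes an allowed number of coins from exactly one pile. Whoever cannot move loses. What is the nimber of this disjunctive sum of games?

Pile A, S = {5, 7}:
n :  0  1  2  3  4  5  6  7  8  9 10 11 12
G :  0  0  0  0  0  1  1  1  1  1  2  2  0
G_A(12) = 0.
Pile B, S = {1, 2, 7}:
G(0) = 0
G(1) = mex{0} = 1
G(2) = mex{1,0} = 2
G(3) = mex{2,1} = 0
G(4) = mex{0,2} = 1
G(5) = mex{1,0} = 2
G(6) = mex{2,1} = 0
G(7) = mex{0,2,0} = 1
G(8) = mex{1,0,1} = 2
G(9) = mex{2,1,2} = 0
G(10) = mex{0,2,0} = 1
G(11) = mex{1,0,1} = 2
G(12) = mex{2,1,2} = 0
G(13) = mex{0,2,0} = 1
G(14) = mex{1,0,1} = 2
G(15) = mex{2,1,2} = 0
G(16) = mex{0,2,0} = 1
G(17) = mex{1,0,1} = 2
G_B(17) = 2.
Pile C, S = {1, 2, 4, 8, 9}:
n :  0  1  2  3  4  5  6  7  8  9 10 11 12 13 14 15 16 17 18
G :  0  1  2  0  1  2  0  1  2  3  4  5  3  0  1  2  0  1  2
G_C(18) = 2.
Combined Grundy value = 0 ⊕ 2 ⊕ 2 = 0.

0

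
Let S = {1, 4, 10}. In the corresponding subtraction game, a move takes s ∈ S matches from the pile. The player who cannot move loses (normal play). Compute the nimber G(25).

1

n :  0  1  2  3  4  5  6  7  8  9 10 11 12 13 14 15 16 17 18 19 20 21 22 23 24 25
G :  0  1  0  1  2  0  1  0  1  2  3  2  3  0  1  3  0  1  0  1  2  0  1  2  0  1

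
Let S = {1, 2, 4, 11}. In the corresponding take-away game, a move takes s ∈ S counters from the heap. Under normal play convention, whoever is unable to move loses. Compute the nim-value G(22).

G(0) = 0
G(1) = mex{0} = 1
G(2) = mex{1,0} = 2
G(3) = mex{2,1} = 0
G(4) = mex{0,2,0} = 1
G(5) = mex{1,0,1} = 2
G(6) = mex{2,1,2} = 0
G(7) = mex{0,2,0} = 1
G(8) = mex{1,0,1} = 2
G(9) = mex{2,1,2} = 0
G(10) = mex{0,2,0} = 1
G(11) = mex{1,0,1,0} = 2
G(12) = mex{2,1,2,1} = 0
G(13) = mex{0,2,0,2} = 1
G(14) = mex{1,0,1,0} = 2
G(15) = mex{2,1,2,1} = 0
G(16) = mex{0,2,0,2} = 1
G(17) = mex{1,0,1,0} = 2
G(18) = mex{2,1,2,1} = 0
G(19) = mex{0,2,0,2} = 1
G(20) = mex{1,0,1,0} = 2
G(21) = mex{2,1,2,1} = 0
G(22) = mex{0,2,0,2} = 1

1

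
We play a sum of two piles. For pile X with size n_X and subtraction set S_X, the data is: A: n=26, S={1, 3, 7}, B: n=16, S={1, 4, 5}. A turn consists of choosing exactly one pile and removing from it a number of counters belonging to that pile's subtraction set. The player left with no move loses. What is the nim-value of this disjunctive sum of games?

Pile A, S = {1, 3, 7}:
n :  0  1  2  3  4  5  6  7  8  9 10 11 12 13 14 15 16 17 18 19 20 21 22 23 24 25 26
G :  0  1  0  1  0  1  0  1  0  1  0  1  0  1  0  1  0  1  0  1  0  1  0  1  0  1  0
G_A(26) = 0.
Pile B, S = {1, 4, 5}:
G(0) = 0
G(1) = mex{0} = 1
G(2) = mex{1} = 0
G(3) = mex{0} = 1
G(4) = mex{1,0} = 2
G(5) = mex{2,1,0} = 3
G(6) = mex{3,0,1} = 2
G(7) = mex{2,1,0} = 3
G(8) = mex{3,2,1} = 0
G(9) = mex{0,3,2} = 1
G(10) = mex{1,2,3} = 0
G(11) = mex{0,3,2} = 1
G(12) = mex{1,0,3} = 2
G(13) = mex{2,1,0} = 3
G(14) = mex{3,0,1} = 2
G(15) = mex{2,1,0} = 3
G(16) = mex{3,2,1} = 0
G_B(16) = 0.
Combined Grundy value = 0 ⊕ 0 = 0.

0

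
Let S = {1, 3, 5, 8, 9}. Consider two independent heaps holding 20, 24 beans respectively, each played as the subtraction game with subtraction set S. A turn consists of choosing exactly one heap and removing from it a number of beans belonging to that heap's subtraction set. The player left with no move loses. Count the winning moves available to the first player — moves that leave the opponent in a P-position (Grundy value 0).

All heaps use S = {1, 3, 5, 8, 9}:
n :  0  1  2  3  4  5  6  7  8  9 10 11 12 13 14 15 16 17 18 19 20 21 22 23 24
G :  0  1  0  1  0  1  0  1  2  3  2  3  2  3  2  3  0  1  0  1  0  1  0  1  2
Heap A: G(20) = 0.
Heap B: G(24) = 2.
Combined Grundy value = 0 ⊕ 2 = 2.
A winning move leaves total XOR = 0, i.e. changes one component's Grundy value g to g ⊕ X where X is the current total.
Heap A: need g' = 0⊕2 = 2. Options: 20−1→G=1, 20−3→G=1, 20−5→G=3, 20−8→G=2, 20−9→G=3. Hits: 1.
Heap B: need g' = 2⊕2 = 0. Options: 24−1→G=1, 24−3→G=1, 24−5→G=1, 24−8→G=0, 24−9→G=3. Hits: 1.

2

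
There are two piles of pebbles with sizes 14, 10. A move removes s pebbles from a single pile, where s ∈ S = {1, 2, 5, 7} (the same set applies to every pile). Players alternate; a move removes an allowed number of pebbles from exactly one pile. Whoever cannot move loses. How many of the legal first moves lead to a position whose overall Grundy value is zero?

4

All piles use S = {1, 2, 5, 7}:
G(0) = 0
G(1) = mex{0} = 1
G(2) = mex{1,0} = 2
G(3) = mex{2,1} = 0
G(4) = mex{0,2} = 1
G(5) = mex{1,0,0} = 2
G(6) = mex{2,1,1} = 0
G(7) = mex{0,2,2,0} = 1
G(8) = mex{1,0,0,1} = 2
G(9) = mex{2,1,1,2} = 0
G(10) = mex{0,2,2,0} = 1
G(11) = mex{1,0,0,1} = 2
G(12) = mex{2,1,1,2} = 0
G(13) = mex{0,2,2,0} = 1
G(14) = mex{1,0,0,1} = 2
Pile A: G(14) = 2.
Pile B: G(10) = 1.
Combined Grundy value = 2 ⊕ 1 = 3.
A winning move leaves total XOR = 0, i.e. changes one component's Grundy value g to g ⊕ X where X is the current total.
Pile A: need g' = 2⊕3 = 1. Options: 14−1→G=1, 14−2→G=0, 14−5→G=0, 14−7→G=1. Hits: 2.
Pile B: need g' = 1⊕3 = 2. Options: 10−1→G=0, 10−2→G=2, 10−5→G=2, 10−7→G=0. Hits: 2.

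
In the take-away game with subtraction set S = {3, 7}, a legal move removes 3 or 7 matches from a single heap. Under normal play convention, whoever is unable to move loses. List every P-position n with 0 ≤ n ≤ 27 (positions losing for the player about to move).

G(0) = 0
G(1) = mex{} = 0
G(2) = mex{} = 0
G(3) = mex{0} = 1
G(4) = mex{0} = 1
G(5) = mex{0} = 1
G(6) = mex{1} = 0
G(7) = mex{1,0} = 2
G(8) = mex{1,0} = 2
G(9) = mex{0,0} = 1
G(10) = mex{2,1} = 0
G(11) = mex{2,1} = 0
G(12) = mex{1,1} = 0
G(13) = mex{0,0} = 1
G(14) = mex{0,2} = 1
G(15) = mex{0,2} = 1
G(16) = mex{1,1} = 0
G(17) = mex{1,0} = 2
G(18) = mex{1,0} = 2
G(19) = mex{0,0} = 1
G(20) = mex{2,1} = 0
G(21) = mex{2,1} = 0
G(22) = mex{1,1} = 0
G(23) = mex{0,0} = 1
G(24) = mex{0,2} = 1
G(25) = mex{0,2} = 1
G(26) = mex{1,1} = 0
G(27) = mex{1,0} = 2
P-positions are exactly the n with G(n) = 0.

0, 1, 2, 6, 10, 11, 12, 16, 20, 21, 22, 26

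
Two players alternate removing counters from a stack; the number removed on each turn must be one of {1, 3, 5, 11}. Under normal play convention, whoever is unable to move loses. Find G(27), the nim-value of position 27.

1

G(0) = 0
G(1) = mex{0} = 1
G(2) = mex{1} = 0
G(3) = mex{0,0} = 1
G(4) = mex{1,1} = 0
G(5) = mex{0,0,0} = 1
G(6) = mex{1,1,1} = 0
G(7) = mex{0,0,0} = 1
G(8) = mex{1,1,1} = 0
G(9) = mex{0,0,0} = 1
G(10) = mex{1,1,1} = 0
G(11) = mex{0,0,0,0} = 1
G(12) = mex{1,1,1,1} = 0
G(13) = mex{0,0,0,0} = 1
G(14) = mex{1,1,1,1} = 0
G(15) = mex{0,0,0,0} = 1
G(16) = mex{1,1,1,1} = 0
G(17) = mex{0,0,0,0} = 1
G(18) = mex{1,1,1,1} = 0
G(19) = mex{0,0,0,0} = 1
G(20) = mex{1,1,1,1} = 0
G(21) = mex{0,0,0,0} = 1
G(22) = mex{1,1,1,1} = 0
G(23) = mex{0,0,0,0} = 1
G(24) = mex{1,1,1,1} = 0
G(25) = mex{0,0,0,0} = 1
G(26) = mex{1,1,1,1} = 0
G(27) = mex{0,0,0,0} = 1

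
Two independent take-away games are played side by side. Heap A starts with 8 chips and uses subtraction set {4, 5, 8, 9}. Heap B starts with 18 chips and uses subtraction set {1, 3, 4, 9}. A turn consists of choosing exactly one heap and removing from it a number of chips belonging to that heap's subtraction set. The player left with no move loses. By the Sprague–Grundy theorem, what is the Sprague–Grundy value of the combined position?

0

Heap A, S = {4, 5, 8, 9}:
G(0) = 0
G(1) = mex{} = 0
G(2) = mex{} = 0
G(3) = mex{} = 0
G(4) = mex{0} = 1
G(5) = mex{0,0} = 1
G(6) = mex{0,0} = 1
G(7) = mex{0,0} = 1
G(8) = mex{1,0,0} = 2
G_A(8) = 2.
Heap B, S = {1, 3, 4, 9}:
n :  0  1  2  3  4  5  6  7  8  9 10 11 12 13 14 15 16 17 18
G :  0  1  0  1  2  3  2  0  1  4  3  2  0  1  0  1  2  3  2
G_B(18) = 2.
Combined Grundy value = 2 ⊕ 2 = 0.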